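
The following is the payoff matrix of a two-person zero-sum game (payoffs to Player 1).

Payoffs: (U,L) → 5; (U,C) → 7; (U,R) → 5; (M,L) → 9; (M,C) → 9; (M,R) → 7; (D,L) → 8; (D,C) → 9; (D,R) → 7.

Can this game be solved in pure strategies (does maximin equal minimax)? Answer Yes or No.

Yes

Row minima: U → 5, M → 7, D → 7; maximin = 7.
Column maxima: L → 9, C → 9, R → 7; minimax = 7.
maximin = minimax = 7, so a saddle point exists.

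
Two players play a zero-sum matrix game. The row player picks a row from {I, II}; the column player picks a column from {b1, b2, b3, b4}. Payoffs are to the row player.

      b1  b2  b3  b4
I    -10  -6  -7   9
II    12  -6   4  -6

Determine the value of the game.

Row minima: I → -10, II → -6; maximin = -6.
Column maxima: b1 → 12, b2 → -6, b3 → 4, b4 → 9; minimax = -6.
Since maximin = minimax = -6, there is a saddle point and the value is -6.

-6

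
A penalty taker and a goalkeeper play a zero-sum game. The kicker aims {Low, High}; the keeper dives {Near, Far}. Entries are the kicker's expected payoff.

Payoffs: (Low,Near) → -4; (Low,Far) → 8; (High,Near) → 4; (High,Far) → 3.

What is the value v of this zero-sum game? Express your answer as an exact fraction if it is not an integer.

44/13

Row minima: Low → -4, High → 3; maximin = 3.
Column maxima: Near → 4, Far → 8; minimax = 4.
3 ≠ 4, so there is no saddle point; optimal play is mixed.
Let the kicker play Low with probability p. Expected payoff against Near: (-4)p + 4(1−p) = −8p + 4; against Far: 8p + 3(1−p) = 5p + 3.
Setting these equal: −8p + 4 = 5p + 3 ⇒ −13p = -1 ⇒ p = 1/13, and the value is (-8)·(1/13) + 4 = 44/13.
For the keeper: with q = P(Near), equating Low's and High's payoffs gives −12q + 8 = q + 3 ⇒ q = 5/13.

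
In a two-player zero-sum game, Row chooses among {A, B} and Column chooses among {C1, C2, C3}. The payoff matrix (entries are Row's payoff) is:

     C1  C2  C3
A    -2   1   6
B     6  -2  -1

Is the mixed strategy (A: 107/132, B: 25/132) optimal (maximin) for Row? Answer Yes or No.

Against C1 this mix gives (107/132)·(-2) + (25/132)·6 = -16/33.
Against C2 this mix gives (107/132)·1 + (25/132)·(-2) = 19/44.
Against C3 this mix gives (107/132)·6 + (25/132)·(-1) = 617/132.
Column will play C1, holding Row to -16/33. Shifting weight toward the row that does better against C1 would raise this floor (the equalizing mix achieves 2/11 against both C1 and C2), so the proposed strategy is not optimal.

No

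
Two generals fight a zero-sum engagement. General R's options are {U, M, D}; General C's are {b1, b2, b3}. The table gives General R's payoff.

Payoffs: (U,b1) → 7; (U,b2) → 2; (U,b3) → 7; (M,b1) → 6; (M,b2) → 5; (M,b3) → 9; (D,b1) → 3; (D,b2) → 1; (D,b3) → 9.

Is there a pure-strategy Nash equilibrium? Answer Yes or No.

Yes

Row minima: U → 2, M → 5, D → 1; maximin = 5.
Column maxima: b1 → 7, b2 → 5, b3 → 9; minimax = 5.
maximin = minimax = 5, so a saddle point exists.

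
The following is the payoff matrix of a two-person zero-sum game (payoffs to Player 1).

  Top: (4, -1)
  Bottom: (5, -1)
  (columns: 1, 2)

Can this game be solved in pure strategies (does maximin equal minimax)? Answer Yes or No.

Yes

Row minima: Top → -1, Bottom → -1; maximin = -1.
Column maxima: 1 → 5, 2 → -1; minimax = -1.
maximin = minimax = -1, so a saddle point exists.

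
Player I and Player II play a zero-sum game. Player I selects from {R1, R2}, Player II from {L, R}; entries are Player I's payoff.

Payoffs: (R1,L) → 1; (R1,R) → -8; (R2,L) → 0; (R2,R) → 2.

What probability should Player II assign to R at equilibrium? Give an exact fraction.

1/11

Row minima: R1 → -8, R2 → 0; maximin = 0.
Column maxima: L → 1, R → 2; minimax = 1.
0 ≠ 1, so there is no saddle point; optimal play is mixed.
Let Player I play R1 with probability p. Expected payoff against L: 1p + 0(1−p) = p; against R: (-8)p + 2(1−p) = −10p + 2.
Setting these equal: p = −10p + 2 ⇒ 11p = 2 ⇒ p = 2/11, and the value is (1)·(2/11) = 2/11.
For Player II: with q = P(L), equating R1's and R2's payoffs gives 9q − 8 = −2q + 2 ⇒ q = 10/11.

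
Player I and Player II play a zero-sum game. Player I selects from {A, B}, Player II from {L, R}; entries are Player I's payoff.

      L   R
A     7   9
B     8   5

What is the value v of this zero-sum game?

Row minima: A → 7, B → 5; maximin = 7.
Column maxima: L → 8, R → 9; minimax = 8.
7 ≠ 8, so there is no saddle point; optimal play is mixed.
Let Player I play A with probability p. Expected payoff against L: 7p + 8(1−p) = −p + 8; against R: 9p + 5(1−p) = 4p + 5.
Setting these equal: −p + 8 = 4p + 5 ⇒ −5p = -3 ⇒ p = 3/5, and the value is (-1)·(3/5) + 8 = 37/5.
For Player II: with q = P(L), equating A's and B's payoffs gives −2q + 9 = 3q + 5 ⇒ q = 4/5.

37/5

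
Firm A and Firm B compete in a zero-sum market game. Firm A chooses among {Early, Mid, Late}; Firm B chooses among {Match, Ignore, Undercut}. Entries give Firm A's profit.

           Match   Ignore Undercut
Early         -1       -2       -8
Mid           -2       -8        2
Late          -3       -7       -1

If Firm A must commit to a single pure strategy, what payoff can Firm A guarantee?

-7

Row minima: Early → -8, Mid → -8, Late → -7.
The best of these is -7.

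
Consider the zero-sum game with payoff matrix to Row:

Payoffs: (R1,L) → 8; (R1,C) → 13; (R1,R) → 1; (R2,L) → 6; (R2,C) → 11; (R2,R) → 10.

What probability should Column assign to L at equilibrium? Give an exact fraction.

Row minima: R1 → 1, R2 → 6; maximin = 6.
Column maxima: L → 8, C → 13, R → 10; minimax = 8.
6 ≠ 8, so there is no saddle point; optimal play is mixed.
C is strictly dominated by L (it gives Row strictly more in every row), so Column never plays it.
On the remaining 2×2 (R1, R2 vs L, R):
Let Row play R1 with probability p. Expected payoff against L: 8p + 6(1−p) = 2p + 6; against R: 1p + 10(1−p) = −9p + 10.
Setting these equal: 2p + 6 = −9p + 10 ⇒ 11p = 4 ⇒ p = 4/11, and the value is (2)·(4/11) + 6 = 74/11.
For Column: with q = P(L), equating R1's and R2's payoffs gives 7q + 1 = −4q + 10 ⇒ q = 9/11.

9/11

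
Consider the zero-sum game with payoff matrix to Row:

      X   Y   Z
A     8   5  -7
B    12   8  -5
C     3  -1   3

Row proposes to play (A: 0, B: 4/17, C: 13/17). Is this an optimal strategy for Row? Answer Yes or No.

Yes

Against X this mix gives (4/17)·12 + (13/17)·3 = 87/17.
Against Y this mix gives (4/17)·8 + (13/17)·(-1) = 19/17.
Against Z this mix gives (4/17)·(-5) + (13/17)·3 = 19/17.
All of Column's active replies (Y, Z) yield 19/17, and no column does worse for Row. The mix makes Column indifferent and guarantees 19/17, so it is optimal.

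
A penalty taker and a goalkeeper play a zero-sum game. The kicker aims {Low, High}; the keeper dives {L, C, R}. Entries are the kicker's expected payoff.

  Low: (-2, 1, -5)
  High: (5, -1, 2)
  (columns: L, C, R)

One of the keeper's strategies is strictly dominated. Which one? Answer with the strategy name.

L

R holds the kicker's payoff strictly below L in every row: -5 < -2, 2 < 5.
So L is strictly dominated for the keeper.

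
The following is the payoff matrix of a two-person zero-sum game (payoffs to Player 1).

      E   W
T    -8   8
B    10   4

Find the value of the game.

Row minima: T → -8, B → 4; maximin = 4.
Column maxima: E → 10, W → 8; minimax = 8.
4 ≠ 8, so there is no saddle point; optimal play is mixed.
Let Player 1 play T with probability p. Expected payoff against E: (-8)p + 10(1−p) = −18p + 10; against W: 8p + 4(1−p) = 4p + 4.
Setting these equal: −18p + 10 = 4p + 4 ⇒ −22p = -6 ⇒ p = 3/11, and the value is (-18)·(3/11) + 10 = 56/11.
For Player 2: with q = P(E), equating T's and B's payoffs gives −16q + 8 = 6q + 4 ⇒ q = 2/11.

56/11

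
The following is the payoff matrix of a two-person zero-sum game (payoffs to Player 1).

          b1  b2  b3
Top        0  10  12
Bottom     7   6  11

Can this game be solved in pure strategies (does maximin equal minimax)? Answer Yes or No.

Row minima: Top → 0, Bottom → 6; maximin = 6.
Column maxima: b1 → 7, b2 → 10, b3 → 12; minimax = 7.
6 ≠ 7, so no pure-strategy equilibrium exists.

No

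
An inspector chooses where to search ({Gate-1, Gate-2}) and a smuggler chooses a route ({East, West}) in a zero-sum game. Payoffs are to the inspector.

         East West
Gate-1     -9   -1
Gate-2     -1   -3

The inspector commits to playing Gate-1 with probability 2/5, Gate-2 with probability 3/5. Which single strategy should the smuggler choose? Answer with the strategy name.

If the smuggler plays East, the inspector's expected payoff is (2/5)·(-9) + (3/5)·(-1) = -21/5.
If the smuggler plays West, the inspector's expected payoff is (2/5)·(-1) + (3/5)·(-3) = -11/5.
The smuggler minimizes the inspector's payoff; the smallest is -21/5, so the best response is East.

East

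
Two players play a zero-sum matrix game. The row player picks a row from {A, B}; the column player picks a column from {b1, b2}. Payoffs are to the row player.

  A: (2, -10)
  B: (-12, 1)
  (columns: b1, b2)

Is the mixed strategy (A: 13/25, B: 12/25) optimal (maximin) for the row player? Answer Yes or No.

Against b1 this mix gives (13/25)·2 + (12/25)·(-12) = -118/25.
Against b2 this mix gives (13/25)·(-10) + (12/25)·1 = -118/25.
All of the column player's active replies (b1, b2) yield -118/25, and no column does worse for the row player. The mix makes the column player indifferent and guarantees -118/25, so it is optimal.

Yes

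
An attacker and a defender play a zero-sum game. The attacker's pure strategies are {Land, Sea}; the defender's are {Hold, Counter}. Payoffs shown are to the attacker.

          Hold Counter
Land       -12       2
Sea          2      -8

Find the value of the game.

Row minima: Land → -12, Sea → -8; maximin = -8.
Column maxima: Hold → 2, Counter → 2; minimax = 2.
-8 ≠ 2, so there is no saddle point; optimal play is mixed.
Let the attacker play Land with probability p. Expected payoff against Hold: (-12)p + 2(1−p) = −14p + 2; against Counter: 2p + (-8)(1−p) = 10p − 8.
Setting these equal: −14p + 2 = 10p − 8 ⇒ −24p = -10 ⇒ p = 5/12, and the value is (-14)·(5/12) + 2 = -23/6.
For the defender: with q = P(Hold), equating Land's and Sea's payoffs gives −14q + 2 = 10q − 8 ⇒ q = 5/12.

-23/6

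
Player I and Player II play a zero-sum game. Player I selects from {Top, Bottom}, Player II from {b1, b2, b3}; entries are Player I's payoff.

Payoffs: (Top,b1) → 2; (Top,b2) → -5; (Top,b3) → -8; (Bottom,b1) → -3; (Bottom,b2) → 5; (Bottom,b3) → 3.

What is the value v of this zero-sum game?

Row minima: Top → -8, Bottom → -3; maximin = -3.
Column maxima: b1 → 2, b2 → 5, b3 → 3; minimax = 2.
-3 ≠ 2, so there is no saddle point; optimal play is mixed.
b2 is strictly dominated by b3 (it gives Player I strictly more in every row), so Player II never plays it.
On the remaining 2×2 (Top, Bottom vs b1, b3):
Let Player I play Top with probability p. Expected payoff against b1: 2p + (-3)(1−p) = 5p − 3; against b3: (-8)p + 3(1−p) = −11p + 3.
Setting these equal: 5p − 3 = −11p + 3 ⇒ 16p = 6 ⇒ p = 3/8, and the value is (5)·(3/8) − 3 = -9/8.
For Player II: with q = P(b1), equating Top's and Bottom's payoffs gives 10q − 8 = −6q + 3 ⇒ q = 11/16.

-9/8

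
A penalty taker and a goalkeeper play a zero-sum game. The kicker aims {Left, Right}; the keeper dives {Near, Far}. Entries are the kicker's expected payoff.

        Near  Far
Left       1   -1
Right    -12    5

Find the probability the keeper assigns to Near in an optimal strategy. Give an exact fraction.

6/19

Row minima: Left → -1, Right → -12; maximin = -1.
Column maxima: Near → 1, Far → 5; minimax = 1.
-1 ≠ 1, so there is no saddle point; optimal play is mixed.
Let the kicker play Left with probability p. Expected payoff against Near: 1p + (-12)(1−p) = 13p − 12; against Far: (-1)p + 5(1−p) = −6p + 5.
Setting these equal: 13p − 12 = −6p + 5 ⇒ 19p = 17 ⇒ p = 17/19, and the value is (13)·(17/19) − 12 = -7/19.
For the keeper: with q = P(Near), equating Left's and Right's payoffs gives 2q − 1 = −17q + 5 ⇒ q = 6/19.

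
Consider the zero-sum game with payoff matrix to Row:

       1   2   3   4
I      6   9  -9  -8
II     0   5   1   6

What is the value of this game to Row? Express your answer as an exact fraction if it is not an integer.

Row minima: I → -9, II → 0; maximin = 0.
Column maxima: 1 → 6, 2 → 9, 3 → 1, 4 → 6; minimax = 1.
0 ≠ 1, so there is no saddle point; optimal play is mixed.
2 is strictly dominated by 1 (it gives Row strictly more in every row), so Column never plays it.
4 is strictly dominated by 3 (it gives Row strictly more in every row), so Column never plays it.
On the remaining 2×2 (I, II vs 1, 3):
Let Row play I with probability p. Expected payoff against 1: 6p + 0(1−p) = 6p; against 3: (-9)p + 1(1−p) = −10p + 1.
Setting these equal: 6p = −10p + 1 ⇒ 16p = 1 ⇒ p = 1/16, and the value is (6)·(1/16) = 3/8.
For Column: with q = P(1), equating I's and II's payoffs gives 15q − 9 = −q + 1 ⇒ q = 5/8.

3/8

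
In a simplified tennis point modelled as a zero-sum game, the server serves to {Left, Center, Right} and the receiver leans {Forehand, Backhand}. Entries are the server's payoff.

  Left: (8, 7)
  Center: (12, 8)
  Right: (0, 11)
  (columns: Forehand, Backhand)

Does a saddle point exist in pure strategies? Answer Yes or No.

Row minima: Left → 7, Center → 8, Right → 0; maximin = 8.
Column maxima: Forehand → 12, Backhand → 11; minimax = 11.
8 ≠ 11, so no pure-strategy equilibrium exists.

No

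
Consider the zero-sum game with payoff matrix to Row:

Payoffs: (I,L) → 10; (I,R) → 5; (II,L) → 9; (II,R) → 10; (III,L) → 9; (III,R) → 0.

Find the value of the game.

Row minima: I → 5, II → 9, III → 0; maximin = 9.
Column maxima: L → 10, R → 10; minimax = 10.
9 ≠ 10, so there is no saddle point; optimal play is mixed.
III is strictly dominated by I, so Row never plays it.
On the remaining 2×2 (I, II vs L, R):
Let Row play I with probability p. Expected payoff against L: 10p + 9(1−p) = p + 9; against R: 5p + 10(1−p) = −5p + 10.
Setting these equal: p + 9 = −5p + 10 ⇒ 6p = 1 ⇒ p = 1/6, and the value is (1)·(1/6) + 9 = 55/6.
For Column: with q = P(L), equating I's and II's payoffs gives 5q + 5 = −q + 10 ⇒ q = 5/6.

55/6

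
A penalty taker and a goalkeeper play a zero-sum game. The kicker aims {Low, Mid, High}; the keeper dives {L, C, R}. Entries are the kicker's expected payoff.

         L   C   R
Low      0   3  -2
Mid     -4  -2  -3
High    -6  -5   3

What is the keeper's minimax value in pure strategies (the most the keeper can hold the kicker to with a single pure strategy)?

0

Column maxima: L → 0, C → 3, R → 3.
The smallest of these is 0.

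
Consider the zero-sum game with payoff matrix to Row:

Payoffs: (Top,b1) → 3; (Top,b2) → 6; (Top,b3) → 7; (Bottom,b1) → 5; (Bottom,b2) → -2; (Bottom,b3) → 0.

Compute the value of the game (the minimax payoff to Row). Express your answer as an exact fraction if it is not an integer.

18/5

Row minima: Top → 3, Bottom → -2; maximin = 3.
Column maxima: b1 → 5, b2 → 6, b3 → 7; minimax = 5.
3 ≠ 5, so there is no saddle point; optimal play is mixed.
b3 is strictly dominated by b2 (it gives Row strictly more in every row), so Column never plays it.
On the remaining 2×2 (Top, Bottom vs b1, b2):
Let Row play Top with probability p. Expected payoff against b1: 3p + 5(1−p) = −2p + 5; against b2: 6p + (-2)(1−p) = 8p − 2.
Setting these equal: −2p + 5 = 8p − 2 ⇒ −10p = -7 ⇒ p = 7/10, and the value is (-2)·(7/10) + 5 = 18/5.
For Column: with q = P(b1), equating Top's and Bottom's payoffs gives −3q + 6 = 7q − 2 ⇒ q = 4/5.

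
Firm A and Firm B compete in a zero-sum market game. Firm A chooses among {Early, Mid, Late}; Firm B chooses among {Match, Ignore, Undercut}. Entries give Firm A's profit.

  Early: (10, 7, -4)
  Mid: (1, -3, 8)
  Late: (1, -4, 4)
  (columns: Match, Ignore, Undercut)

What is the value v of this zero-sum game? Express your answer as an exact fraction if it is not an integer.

2

Row minima: Early → -4, Mid → -3, Late → -4; maximin = -3.
Column maxima: Match → 10, Ignore → 7, Undercut → 8; minimax = 7.
-3 ≠ 7, so there is no saddle point; optimal play is mixed.
Match is strictly dominated by Ignore (it gives Firm A strictly more in every row), so Firm B never plays it.
With Match eliminated, Late is strictly dominated by Mid (Mid gives Firm A strictly more in every remaining column), so Firm A never plays it.
On the remaining 2×2 (Early, Mid vs Ignore, Undercut):
Let Firm A play Early with probability p. Expected payoff against Ignore: 7p + (-3)(1−p) = 10p − 3; against Undercut: (-4)p + 8(1−p) = −12p + 8.
Setting these equal: 10p − 3 = −12p + 8 ⇒ 22p = 11 ⇒ p = 1/2, and the value is (10)·(1/2) − 3 = 2.
For Firm B: with q = P(Ignore), equating Early's and Mid's payoffs gives 11q − 4 = −11q + 8 ⇒ q = 6/11.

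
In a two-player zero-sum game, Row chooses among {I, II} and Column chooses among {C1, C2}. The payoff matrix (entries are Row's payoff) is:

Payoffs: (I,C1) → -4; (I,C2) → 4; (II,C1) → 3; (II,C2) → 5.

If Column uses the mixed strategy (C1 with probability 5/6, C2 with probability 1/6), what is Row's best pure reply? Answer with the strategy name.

Expected payoff of I: (5/6)·(-4) + (1/6)·4 = -8/3.
Expected payoff of II: (5/6)·3 + (1/6)·5 = 10/3.
The largest is 10/3, so Row's best response is II.

II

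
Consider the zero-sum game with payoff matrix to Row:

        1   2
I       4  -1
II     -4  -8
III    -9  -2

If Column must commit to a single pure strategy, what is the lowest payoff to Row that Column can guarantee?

-1

Column maxima: 1 → 4, 2 → -1.
The smallest of these is -1.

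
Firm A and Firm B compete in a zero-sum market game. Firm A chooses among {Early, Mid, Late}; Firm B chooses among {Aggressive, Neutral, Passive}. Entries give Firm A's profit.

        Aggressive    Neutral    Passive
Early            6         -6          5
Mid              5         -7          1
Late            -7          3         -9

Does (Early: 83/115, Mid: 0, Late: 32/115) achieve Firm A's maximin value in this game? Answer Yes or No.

No

Against Aggressive this mix gives (83/115)·6 + (32/115)·(-7) = 274/115.
Against Neutral this mix gives (83/115)·(-6) + (32/115)·3 = -402/115.
Against Passive this mix gives (83/115)·5 + (32/115)·(-9) = 127/115.
Firm B will play Neutral, holding Firm A to -402/115. Shifting weight toward the row that does better against Neutral would raise this floor (the equalizing mix achieves -39/23 against both Neutral and Passive), so the proposed strategy is not optimal.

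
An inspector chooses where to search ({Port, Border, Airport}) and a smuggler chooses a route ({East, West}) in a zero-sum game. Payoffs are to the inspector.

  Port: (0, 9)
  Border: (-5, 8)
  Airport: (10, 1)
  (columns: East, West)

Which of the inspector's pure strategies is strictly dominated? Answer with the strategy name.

Port gives a strictly higher payoff than Border against every column: 0 > -5, 9 > 8.
So Border is strictly dominated and the inspector never plays it.

Border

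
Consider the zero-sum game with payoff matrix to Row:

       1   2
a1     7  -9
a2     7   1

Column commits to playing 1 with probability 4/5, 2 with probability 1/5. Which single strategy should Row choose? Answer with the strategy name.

a2

Expected payoff of a1: (4/5)·7 + (1/5)·(-9) = 19/5.
Expected payoff of a2: (4/5)·7 + (1/5)·1 = 29/5.
The largest is 29/5, so Row's best response is a2.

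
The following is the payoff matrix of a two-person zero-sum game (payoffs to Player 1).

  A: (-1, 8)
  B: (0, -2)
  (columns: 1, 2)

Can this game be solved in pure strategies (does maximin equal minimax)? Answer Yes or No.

Row minima: A → -1, B → -2; maximin = -1.
Column maxima: 1 → 0, 2 → 8; minimax = 0.
-1 ≠ 0, so no pure-strategy equilibrium exists.

No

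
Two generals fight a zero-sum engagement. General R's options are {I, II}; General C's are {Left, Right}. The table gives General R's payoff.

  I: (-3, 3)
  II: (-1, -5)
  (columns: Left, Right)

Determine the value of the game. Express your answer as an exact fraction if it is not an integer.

Row minima: I → -3, II → -5; maximin = -3.
Column maxima: Left → -1, Right → 3; minimax = -1.
-3 ≠ -1, so there is no saddle point; optimal play is mixed.
Let General R play I with probability p. Expected payoff against Left: (-3)p + (-1)(1−p) = −2p − 1; against Right: 3p + (-5)(1−p) = 8p − 5.
Setting these equal: −2p − 1 = 8p − 5 ⇒ −10p = -4 ⇒ p = 2/5, and the value is (-2)·(2/5) − 1 = -9/5.
For General C: with q = P(Left), equating I's and II's payoffs gives −6q + 3 = 4q − 5 ⇒ q = 4/5.

-9/5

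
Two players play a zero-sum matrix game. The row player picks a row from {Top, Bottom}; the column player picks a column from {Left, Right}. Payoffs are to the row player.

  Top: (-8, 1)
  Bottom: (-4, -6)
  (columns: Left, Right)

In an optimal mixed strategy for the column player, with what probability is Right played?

4/11

Row minima: Top → -8, Bottom → -6; maximin = -6.
Column maxima: Left → -4, Right → 1; minimax = -4.
-6 ≠ -4, so there is no saddle point; optimal play is mixed.
Let the row player play Top with probability p. Expected payoff against Left: (-8)p + (-4)(1−p) = −4p − 4; against Right: 1p + (-6)(1−p) = 7p − 6.
Setting these equal: −4p − 4 = 7p − 6 ⇒ −11p = -2 ⇒ p = 2/11, and the value is (-4)·(2/11) − 4 = -52/11.
For the column player: with q = P(Left), equating Top's and Bottom's payoffs gives −9q + 1 = 2q − 6 ⇒ q = 7/11.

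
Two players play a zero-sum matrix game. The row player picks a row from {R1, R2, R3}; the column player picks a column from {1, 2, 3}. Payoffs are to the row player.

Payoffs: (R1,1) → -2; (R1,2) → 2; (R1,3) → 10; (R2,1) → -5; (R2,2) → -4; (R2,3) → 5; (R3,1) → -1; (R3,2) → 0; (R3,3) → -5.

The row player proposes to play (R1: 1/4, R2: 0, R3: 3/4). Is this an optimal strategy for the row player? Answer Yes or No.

Against 1 this mix gives (1/4)·(-2) + (3/4)·(-1) = -5/4.
Against 2 this mix gives (1/4)·2 + (3/4)·0 = 1/2.
Against 3 this mix gives (1/4)·10 + (3/4)·(-5) = -5/4.
All of the column player's active replies (1, 3) yield -5/4, and no column does worse for the row player. The mix makes the column player indifferent and guarantees -5/4, so it is optimal.

Yes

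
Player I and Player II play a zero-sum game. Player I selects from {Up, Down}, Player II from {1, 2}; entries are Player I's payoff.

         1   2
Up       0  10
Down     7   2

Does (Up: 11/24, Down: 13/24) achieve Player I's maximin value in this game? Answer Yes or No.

Against 1 this mix gives (11/24)·0 + (13/24)·7 = 91/24.
Against 2 this mix gives (11/24)·10 + (13/24)·2 = 17/3.
Player II will play 1, holding Player I to 91/24. Shifting weight toward the row that does better against 1 would raise this floor (the equalizing mix achieves 14/3 against both 1 and 2), so the proposed strategy is not optimal.

No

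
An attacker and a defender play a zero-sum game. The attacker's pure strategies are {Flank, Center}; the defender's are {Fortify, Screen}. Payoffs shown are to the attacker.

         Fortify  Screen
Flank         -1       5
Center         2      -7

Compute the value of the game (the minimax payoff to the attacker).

Row minima: Flank → -1, Center → -7; maximin = -1.
Column maxima: Fortify → 2, Screen → 5; minimax = 2.
-1 ≠ 2, so there is no saddle point; optimal play is mixed.
Let the attacker play Flank with probability p. Expected payoff against Fortify: (-1)p + 2(1−p) = −3p + 2; against Screen: 5p + (-7)(1−p) = 12p − 7.
Setting these equal: −3p + 2 = 12p − 7 ⇒ −15p = -9 ⇒ p = 3/5, and the value is (-3)·(3/5) + 2 = 1/5.
For the defender: with q = P(Fortify), equating Flank's and Center's payoffs gives −6q + 5 = 9q − 7 ⇒ q = 4/5.

1/5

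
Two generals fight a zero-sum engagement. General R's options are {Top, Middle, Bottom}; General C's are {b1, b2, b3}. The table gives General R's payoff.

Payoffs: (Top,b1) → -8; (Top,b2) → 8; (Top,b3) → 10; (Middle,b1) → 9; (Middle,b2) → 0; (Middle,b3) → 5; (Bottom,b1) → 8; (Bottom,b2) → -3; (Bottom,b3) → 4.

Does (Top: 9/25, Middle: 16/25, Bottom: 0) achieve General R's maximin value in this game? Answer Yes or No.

Yes

Against b1 this mix gives (9/25)·(-8) + (16/25)·9 = 72/25.
Against b2 this mix gives (9/25)·8 + (16/25)·0 = 72/25.
Against b3 this mix gives (9/25)·10 + (16/25)·5 = 34/5.
All of General C's active replies (b1, b2) yield 72/25, and no column does worse for General R. The mix makes General C indifferent and guarantees 72/25, so it is optimal.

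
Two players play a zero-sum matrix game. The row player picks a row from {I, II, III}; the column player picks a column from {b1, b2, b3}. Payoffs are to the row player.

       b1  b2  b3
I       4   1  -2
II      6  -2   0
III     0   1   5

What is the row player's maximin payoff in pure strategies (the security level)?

Row minima: I → -2, II → -2, III → 0.
The best of these is 0.

0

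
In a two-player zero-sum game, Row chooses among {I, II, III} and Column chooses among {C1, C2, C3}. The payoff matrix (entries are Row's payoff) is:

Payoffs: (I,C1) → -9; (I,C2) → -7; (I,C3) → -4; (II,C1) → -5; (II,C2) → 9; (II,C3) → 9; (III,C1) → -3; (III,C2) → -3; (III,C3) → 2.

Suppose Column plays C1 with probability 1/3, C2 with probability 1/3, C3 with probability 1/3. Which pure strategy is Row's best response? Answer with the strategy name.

II

Expected payoff of I: (1/3)·(-9) + (1/3)·(-7) + (1/3)·(-4) = -20/3.
Expected payoff of II: (1/3)·(-5) + (1/3)·9 + (1/3)·9 = 13/3.
Expected payoff of III: (1/3)·(-3) + (1/3)·(-3) + (1/3)·2 = -4/3.
The largest is 13/3, so Row's best response is II.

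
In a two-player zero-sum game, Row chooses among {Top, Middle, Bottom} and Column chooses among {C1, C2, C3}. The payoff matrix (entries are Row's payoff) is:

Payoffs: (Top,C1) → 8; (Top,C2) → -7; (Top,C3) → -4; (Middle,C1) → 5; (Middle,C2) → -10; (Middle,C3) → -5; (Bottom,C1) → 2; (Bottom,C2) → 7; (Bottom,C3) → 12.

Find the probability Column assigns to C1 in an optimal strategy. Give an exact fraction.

7/10

Row minima: Top → -7, Middle → -10, Bottom → 2; maximin = 2.
Column maxima: C1 → 8, C2 → 7, C3 → 12; minimax = 7.
2 ≠ 7, so there is no saddle point; optimal play is mixed.
Middle is strictly dominated by Top, so Row never plays it.
C3 is strictly dominated by C2 (it gives Row strictly more in every row), so Column never plays it.
On the remaining 2×2 (Top, Bottom vs C1, C2):
Let Row play Top with probability p. Expected payoff against C1: 8p + 2(1−p) = 6p + 2; against C2: (-7)p + 7(1−p) = −14p + 7.
Setting these equal: 6p + 2 = −14p + 7 ⇒ 20p = 5 ⇒ p = 1/4, and the value is (6)·(1/4) + 2 = 7/2.
For Column: with q = P(C1), equating Top's and Bottom's payoffs gives 15q − 7 = −5q + 7 ⇒ q = 7/10.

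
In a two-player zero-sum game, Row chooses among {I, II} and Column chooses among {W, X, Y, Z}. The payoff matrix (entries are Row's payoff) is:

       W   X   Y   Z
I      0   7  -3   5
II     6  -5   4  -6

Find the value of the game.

Row minima: I → -3, II → -6; maximin = -3.
Column maxima: W → 6, X → 7, Y → 4, Z → 5; minimax = 4.
-3 ≠ 4, so there is no saddle point; optimal play is mixed.
W is strictly dominated by Y (it gives Row strictly more in every row), so Column never plays it.
X is strictly dominated by Z (it gives Row strictly more in every row), so Column never plays it.
On the remaining 2×2 (I, II vs Y, Z):
Let Row play I with probability p. Expected payoff against Y: (-3)p + 4(1−p) = −7p + 4; against Z: 5p + (-6)(1−p) = 11p − 6.
Setting these equal: −7p + 4 = 11p − 6 ⇒ −18p = -10 ⇒ p = 5/9, and the value is (-7)·(5/9) + 4 = 1/9.
For Column: with q = P(Y), equating I's and II's payoffs gives −8q + 5 = 10q − 6 ⇒ q = 11/18.

1/9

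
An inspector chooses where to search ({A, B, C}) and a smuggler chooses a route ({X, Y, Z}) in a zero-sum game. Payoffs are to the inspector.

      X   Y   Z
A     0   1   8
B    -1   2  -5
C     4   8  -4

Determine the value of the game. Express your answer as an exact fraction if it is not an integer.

2

Row minima: A → 0, B → -5, C → -4; maximin = 0.
Column maxima: X → 4, Y → 8, Z → 8; minimax = 4.
0 ≠ 4, so there is no saddle point; optimal play is mixed.
B is strictly dominated by C, so the inspector never plays it.
Y is strictly dominated by X (it gives the inspector strictly more in every row), so the smuggler never plays it.
On the remaining 2×2 (A, C vs X, Z):
Let the inspector play A with probability p. Expected payoff against X: 0p + 4(1−p) = −4p + 4; against Z: 8p + (-4)(1−p) = 12p − 4.
Setting these equal: −4p + 4 = 12p − 4 ⇒ −16p = -8 ⇒ p = 1/2, and the value is (-4)·(1/2) + 4 = 2.
For the smuggler: with q = P(X), equating A's and C's payoffs gives −8q + 8 = 8q − 4 ⇒ q = 3/4.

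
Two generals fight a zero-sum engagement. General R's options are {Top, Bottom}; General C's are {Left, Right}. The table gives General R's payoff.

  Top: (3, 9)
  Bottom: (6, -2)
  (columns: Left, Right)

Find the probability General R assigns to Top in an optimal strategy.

4/7

Row minima: Top → 3, Bottom → -2; maximin = 3.
Column maxima: Left → 6, Right → 9; minimax = 6.
3 ≠ 6, so there is no saddle point; optimal play is mixed.
Let General R play Top with probability p. Expected payoff against Left: 3p + 6(1−p) = −3p + 6; against Right: 9p + (-2)(1−p) = 11p − 2.
Setting these equal: −3p + 6 = 11p − 2 ⇒ −14p = -8 ⇒ p = 4/7, and the value is (-3)·(4/7) + 6 = 30/7.
For General C: with q = P(Left), equating Top's and Bottom's payoffs gives −6q + 9 = 8q − 2 ⇒ q = 11/14.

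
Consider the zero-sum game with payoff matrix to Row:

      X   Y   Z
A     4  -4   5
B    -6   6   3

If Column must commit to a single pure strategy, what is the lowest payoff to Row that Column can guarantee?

4

Column maxima: X → 4, Y → 6, Z → 5.
The smallest of these is 4.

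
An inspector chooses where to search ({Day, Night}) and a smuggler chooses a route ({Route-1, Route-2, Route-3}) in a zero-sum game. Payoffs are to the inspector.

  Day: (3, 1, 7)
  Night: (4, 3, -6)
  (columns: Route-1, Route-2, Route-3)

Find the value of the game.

Row minima: Day → 1, Night → -6; maximin = 1.
Column maxima: Route-1 → 4, Route-2 → 3, Route-3 → 7; minimax = 3.
1 ≠ 3, so there is no saddle point; optimal play is mixed.
Route-1 is strictly dominated by Route-2 (it gives the inspector strictly more in every row), so the smuggler never plays it.
On the remaining 2×2 (Day, Night vs Route-2, Route-3):
Let the inspector play Day with probability p. Expected payoff against Route-2: 1p + 3(1−p) = −2p + 3; against Route-3: 7p + (-6)(1−p) = 13p − 6.
Setting these equal: −2p + 3 = 13p − 6 ⇒ −15p = -9 ⇒ p = 3/5, and the value is (-2)·(3/5) + 3 = 9/5.
For the smuggler: with q = P(Route-2), equating Day's and Night's payoffs gives −6q + 7 = 9q − 6 ⇒ q = 13/15.

9/5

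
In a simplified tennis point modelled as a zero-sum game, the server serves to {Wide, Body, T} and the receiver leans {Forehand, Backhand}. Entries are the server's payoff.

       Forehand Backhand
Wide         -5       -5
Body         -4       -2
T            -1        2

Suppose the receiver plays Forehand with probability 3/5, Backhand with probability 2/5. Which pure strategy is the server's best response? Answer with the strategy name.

T

Expected payoff of Wide: (3/5)·(-5) + (2/5)·(-5) = -5.
Expected payoff of Body: (3/5)·(-4) + (2/5)·(-2) = -16/5.
Expected payoff of T: (3/5)·(-1) + (2/5)·2 = 1/5.
The largest is 1/5, so the server's best response is T.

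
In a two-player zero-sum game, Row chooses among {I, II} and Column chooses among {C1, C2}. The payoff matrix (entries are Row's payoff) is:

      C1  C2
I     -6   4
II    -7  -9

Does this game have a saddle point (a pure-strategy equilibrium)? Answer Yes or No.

Yes

Row minima: I → -6, II → -9; maximin = -6.
Column maxima: C1 → -6, C2 → 4; minimax = -6.
maximin = minimax = -6, so a saddle point exists.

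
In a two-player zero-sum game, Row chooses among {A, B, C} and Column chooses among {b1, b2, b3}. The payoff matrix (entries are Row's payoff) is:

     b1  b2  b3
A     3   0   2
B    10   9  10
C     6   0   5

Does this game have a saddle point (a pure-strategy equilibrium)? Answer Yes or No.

Yes

Row minima: A → 0, B → 9, C → 0; maximin = 9.
Column maxima: b1 → 10, b2 → 9, b3 → 10; minimax = 9.
maximin = minimax = 9, so a saddle point exists.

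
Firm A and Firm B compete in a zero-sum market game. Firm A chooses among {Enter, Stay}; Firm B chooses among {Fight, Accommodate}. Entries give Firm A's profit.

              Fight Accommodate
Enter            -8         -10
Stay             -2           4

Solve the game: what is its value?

-2

Row minima: Enter → -10, Stay → -2; maximin = -2.
Column maxima: Fight → -2, Accommodate → 4; minimax = -2.
Since maximin = minimax = -2, there is a saddle point and the value is -2.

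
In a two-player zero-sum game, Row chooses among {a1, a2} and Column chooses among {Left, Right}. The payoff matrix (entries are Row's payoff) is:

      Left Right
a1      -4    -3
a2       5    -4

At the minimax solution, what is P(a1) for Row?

Row minima: a1 → -4, a2 → -4; maximin = -4.
Column maxima: Left → 5, Right → -3; minimax = -3.
-4 ≠ -3, so there is no saddle point; optimal play is mixed.
Let Row play a1 with probability p. Expected payoff against Left: (-4)p + 5(1−p) = −9p + 5; against Right: (-3)p + (-4)(1−p) = p − 4.
Setting these equal: −9p + 5 = p − 4 ⇒ −10p = -9 ⇒ p = 9/10, and the value is (-9)·(9/10) + 5 = -31/10.
For Column: with q = P(Left), equating a1's and a2's payoffs gives −q − 3 = 9q − 4 ⇒ q = 1/10.

9/10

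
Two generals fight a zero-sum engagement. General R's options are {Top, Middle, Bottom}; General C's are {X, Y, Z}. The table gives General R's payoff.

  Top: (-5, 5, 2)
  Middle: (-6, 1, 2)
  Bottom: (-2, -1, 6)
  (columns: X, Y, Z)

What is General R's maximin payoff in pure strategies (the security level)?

Row minima: Top → -5, Middle → -6, Bottom → -2.
The best of these is -2.

-2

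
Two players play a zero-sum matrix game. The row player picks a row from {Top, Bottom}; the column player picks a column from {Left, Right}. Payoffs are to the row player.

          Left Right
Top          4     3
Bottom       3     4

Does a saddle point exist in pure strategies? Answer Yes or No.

Row minima: Top → 3, Bottom → 3; maximin = 3.
Column maxima: Left → 4, Right → 4; minimax = 4.
3 ≠ 4, so no pure-strategy equilibrium exists.

No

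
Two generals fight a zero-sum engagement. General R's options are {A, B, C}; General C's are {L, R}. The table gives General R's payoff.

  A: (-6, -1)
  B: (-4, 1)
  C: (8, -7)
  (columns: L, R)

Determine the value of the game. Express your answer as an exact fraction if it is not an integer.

Row minima: A → -6, B → -4, C → -7; maximin = -4.
Column maxima: L → 8, R → 1; minimax = 1.
-4 ≠ 1, so there is no saddle point; optimal play is mixed.
A is strictly dominated by B, so General R never plays it.
On the remaining 2×2 (B, C vs L, R):
Let General R play B with probability p. Expected payoff against L: (-4)p + 8(1−p) = −12p + 8; against R: 1p + (-7)(1−p) = 8p − 7.
Setting these equal: −12p + 8 = 8p − 7 ⇒ −20p = -15 ⇒ p = 3/4, and the value is (-12)·(3/4) + 8 = -1.
For General C: with q = P(L), equating B's and C's payoffs gives −5q + 1 = 15q − 7 ⇒ q = 2/5.

-1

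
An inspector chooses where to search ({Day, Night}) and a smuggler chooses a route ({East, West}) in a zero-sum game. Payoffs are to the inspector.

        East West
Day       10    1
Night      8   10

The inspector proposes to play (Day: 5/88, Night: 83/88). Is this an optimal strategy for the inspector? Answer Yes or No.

Against East this mix gives (5/88)·10 + (83/88)·8 = 357/44.
Against West this mix gives (5/88)·1 + (83/88)·10 = 835/88.
The smuggler will play East, holding the inspector to 357/44. Shifting weight toward the row that does better against East would raise this floor (the equalizing mix achieves 92/11 against both East and West), so the proposed strategy is not optimal.

No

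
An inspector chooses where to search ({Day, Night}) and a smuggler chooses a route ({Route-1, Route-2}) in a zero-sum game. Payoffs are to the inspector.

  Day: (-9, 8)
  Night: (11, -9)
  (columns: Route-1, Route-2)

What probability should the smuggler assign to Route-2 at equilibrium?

Row minima: Day → -9, Night → -9; maximin = -9.
Column maxima: Route-1 → 11, Route-2 → 8; minimax = 8.
-9 ≠ 8, so there is no saddle point; optimal play is mixed.
Let the inspector play Day with probability p. Expected payoff against Route-1: (-9)p + 11(1−p) = −20p + 11; against Route-2: 8p + (-9)(1−p) = 17p − 9.
Setting these equal: −20p + 11 = 17p − 9 ⇒ −37p = -20 ⇒ p = 20/37, and the value is (-20)·(20/37) + 11 = 7/37.
For the smuggler: with q = P(Route-1), equating Day's and Night's payoffs gives −17q + 8 = 20q − 9 ⇒ q = 17/37.

20/37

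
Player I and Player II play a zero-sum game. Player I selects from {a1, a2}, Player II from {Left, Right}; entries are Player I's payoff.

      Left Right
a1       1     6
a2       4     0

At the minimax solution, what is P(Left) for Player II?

Row minima: a1 → 1, a2 → 0; maximin = 1.
Column maxima: Left → 4, Right → 6; minimax = 4.
1 ≠ 4, so there is no saddle point; optimal play is mixed.
Let Player I play a1 with probability p. Expected payoff against Left: 1p + 4(1−p) = −3p + 4; against Right: 6p + 0(1−p) = 6p.
Setting these equal: −3p + 4 = 6p ⇒ −9p = -4 ⇒ p = 4/9, and the value is (-3)·(4/9) + 4 = 8/3.
For Player II: with q = P(Left), equating a1's and a2's payoffs gives −5q + 6 = 4q ⇒ q = 2/3.

2/3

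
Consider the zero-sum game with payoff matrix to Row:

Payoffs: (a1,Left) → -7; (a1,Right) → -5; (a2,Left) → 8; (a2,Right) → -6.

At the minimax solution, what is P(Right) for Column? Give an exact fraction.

Row minima: a1 → -7, a2 → -6; maximin = -6.
Column maxima: Left → 8, Right → -5; minimax = -5.
-6 ≠ -5, so there is no saddle point; optimal play is mixed.
Let Row play a1 with probability p. Expected payoff against Left: (-7)p + 8(1−p) = −15p + 8; against Right: (-5)p + (-6)(1−p) = p − 6.
Setting these equal: −15p + 8 = p − 6 ⇒ −16p = -14 ⇒ p = 7/8, and the value is (-15)·(7/8) + 8 = -41/8.
For Column: with q = P(Left), equating a1's and a2's payoffs gives −2q − 5 = 14q − 6 ⇒ q = 1/16.

15/16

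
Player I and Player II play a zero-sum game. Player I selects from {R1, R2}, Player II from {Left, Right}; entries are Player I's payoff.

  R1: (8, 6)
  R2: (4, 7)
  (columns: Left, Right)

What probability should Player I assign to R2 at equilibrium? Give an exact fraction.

Row minima: R1 → 6, R2 → 4; maximin = 6.
Column maxima: Left → 8, Right → 7; minimax = 7.
6 ≠ 7, so there is no saddle point; optimal play is mixed.
Let Player I play R1 with probability p. Expected payoff against Left: 8p + 4(1−p) = 4p + 4; against Right: 6p + 7(1−p) = −p + 7.
Setting these equal: 4p + 4 = −p + 7 ⇒ 5p = 3 ⇒ p = 3/5, and the value is (4)·(3/5) + 4 = 32/5.
For Player II: with q = P(Left), equating R1's and R2's payoffs gives 2q + 6 = −3q + 7 ⇒ q = 1/5.

2/5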